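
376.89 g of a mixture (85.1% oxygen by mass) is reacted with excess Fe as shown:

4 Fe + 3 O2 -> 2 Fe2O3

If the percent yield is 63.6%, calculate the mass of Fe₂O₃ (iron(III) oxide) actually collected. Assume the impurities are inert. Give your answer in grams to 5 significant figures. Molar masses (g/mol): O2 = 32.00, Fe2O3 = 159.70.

678.68 g

Pure O2 available = 376.89 g × 0.851 = 320.733 g.
n(O2) = 320.733 g / 32.00 g/mol = 10.0229 mol.
From the equation the O2:Fe2O3 mole ratio is 3:2, so n(Fe2O3) = 10.0229 × 2/3 = 6.68195 mol.
Mass of Fe2O3 = 6.68195 mol × 159.70 g/mol = 1067.11 g.
Actual mass collected = 1067.11 g × 0.636 = 678.680 g.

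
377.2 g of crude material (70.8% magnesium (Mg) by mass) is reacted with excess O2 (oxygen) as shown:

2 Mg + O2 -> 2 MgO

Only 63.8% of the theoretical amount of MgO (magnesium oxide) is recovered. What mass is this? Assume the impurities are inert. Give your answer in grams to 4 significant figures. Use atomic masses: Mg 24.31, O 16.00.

Pure Mg available = 377.2 g × 0.708 = 267.06 g.
M(Mg) = 24.31 g/mol.
M(MgO) = 24.31 + 16.00 = 40.31 g/mol.
n(Mg) = 267.06 g / 24.31 g/mol = 10.986 mol.
From the equation the Mg:MgO mole ratio is 2:2, so n(MgO) = 10.986 × 2/2 = 10.986 mol.
Mass of MgO = 10.986 mol × 40.31 g/mol = 442.83 g.
Actual mass collected = 442.83 g × 0.638 = 282.52 g.

282.5 g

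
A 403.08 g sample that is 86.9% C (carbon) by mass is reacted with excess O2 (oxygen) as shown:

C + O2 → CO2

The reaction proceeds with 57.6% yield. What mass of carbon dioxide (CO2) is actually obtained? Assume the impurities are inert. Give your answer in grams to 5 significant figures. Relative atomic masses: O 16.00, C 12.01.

Pure C available = 403.08 g × 0.869 = 350.277 g.
M(C) = 12.01 g/mol.
M(CO2) = 12.01 + 2(16.00) = 44.01 g/mol.
n(C) = 350.277 g / 12.01 g/mol = 29.1654 mol.
From the equation the C:CO2 mole ratio is 1:1, so n(CO2) = 29.1654 × 1/1 = 29.1654 mol.
Mass of CO2 = 29.1654 mol × 44.01 g/mol = 1283.57 g.
Actual mass collected = 1283.57 g × 0.576 = 739.336 g.

739.34 g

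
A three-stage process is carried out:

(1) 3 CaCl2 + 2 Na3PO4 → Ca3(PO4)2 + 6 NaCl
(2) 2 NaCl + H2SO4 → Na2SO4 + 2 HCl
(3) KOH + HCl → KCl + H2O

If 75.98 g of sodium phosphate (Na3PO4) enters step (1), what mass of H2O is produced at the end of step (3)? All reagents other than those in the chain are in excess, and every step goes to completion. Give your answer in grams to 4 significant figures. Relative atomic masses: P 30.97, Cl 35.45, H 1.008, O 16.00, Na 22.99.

25.05 g

M(Na3PO4) = 3(22.99) + 30.97 + 4(16.00) = 163.94 g/mol.
M(H2O) = 2(1.008) + 16.00 = 18.016 g/mol.
n(Na3PO4) = 75.98 / 163.94 = 0.46346 mol.
Reaction (1): Na3PO4→NaCl ratio 2:6 ⇒ n(NaCl) = 1.3904 mol.
Reaction (2): NaCl→HCl ratio 2:2 ⇒ n(HCl) = 1.3904 mol.
Reaction (3): HCl→H2O ratio 1:1 ⇒ n(H2O) = 1.3904 mol.
Mass of H2O = 1.3904 × 18.016 = 25.049 g.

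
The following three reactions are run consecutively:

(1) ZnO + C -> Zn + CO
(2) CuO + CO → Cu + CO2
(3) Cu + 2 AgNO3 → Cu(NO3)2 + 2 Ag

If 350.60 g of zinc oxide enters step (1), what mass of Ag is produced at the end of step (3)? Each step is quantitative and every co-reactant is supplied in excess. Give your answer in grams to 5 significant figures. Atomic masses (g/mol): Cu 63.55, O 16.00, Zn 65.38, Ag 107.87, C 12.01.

929.45 g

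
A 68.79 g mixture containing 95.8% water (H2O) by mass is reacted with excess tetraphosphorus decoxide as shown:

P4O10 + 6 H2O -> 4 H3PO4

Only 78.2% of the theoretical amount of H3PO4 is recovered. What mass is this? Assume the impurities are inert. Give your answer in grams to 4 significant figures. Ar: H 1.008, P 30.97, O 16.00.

Pure H2O available = 68.79 g × 0.958 = 65.901 g.
M(H2O) = 2(1.008) + 16.00 = 18.016 g/mol.
M(H3PO4) = 3(1.008) + 30.97 + 4(16.00) = 97.994 g/mol.
n(H2O) = 65.901 g / 18.016 g/mol = 3.6579 mol.
From the equation the H2O:H3PO4 mole ratio is 6:4, so n(H3PO4) = 3.6579 × 4/6 = 2.4386 mol.
Mass of H3PO4 = 2.4386 mol × 97.994 g/mol = 238.97 g.
Actual mass collected = 238.97 g × 0.782 = 186.87 g.

186.9 g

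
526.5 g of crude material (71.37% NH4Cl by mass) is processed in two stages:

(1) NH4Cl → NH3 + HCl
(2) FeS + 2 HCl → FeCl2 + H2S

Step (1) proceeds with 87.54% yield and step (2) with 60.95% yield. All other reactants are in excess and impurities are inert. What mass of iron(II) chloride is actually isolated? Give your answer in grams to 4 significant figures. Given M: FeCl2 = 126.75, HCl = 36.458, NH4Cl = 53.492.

Pure NH4Cl = 526.5 × 0.7137 = 375.76 g.
n(NH4Cl) = 375.76 / 53.492 = 7.0247 mol.
Step 1 (NH4Cl:HCl = 1:1): theoretical n(HCl) = 7.0247 mol; at 87.54% yield, n(HCl) = 6.1494 mol.
Step 2 (HCl:FeCl2 = 2:1): theoretical n(FeCl2) = 3.0747 mol, so theoretical mass = 3.0747 × 126.75 = 389.72 g.
At 60.95% yield, actual mass of FeCl2 = 389.72 × 0.6095 = 237.53 g.

237.5 g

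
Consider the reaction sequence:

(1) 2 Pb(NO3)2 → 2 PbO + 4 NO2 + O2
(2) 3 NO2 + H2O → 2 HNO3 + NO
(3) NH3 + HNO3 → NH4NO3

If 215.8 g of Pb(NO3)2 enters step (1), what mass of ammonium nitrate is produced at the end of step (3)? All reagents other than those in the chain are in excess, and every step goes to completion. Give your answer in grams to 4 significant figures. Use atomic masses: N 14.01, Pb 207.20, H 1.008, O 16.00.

69.54 g

M(Pb(NO3)2) = 207.20 + 2(14.01) + 6(16.00) = 331.22 g/mol.
M(NH4NO3) = 2(14.01) + 4(1.008) + 3(16.00) = 80.052 g/mol.
n(Pb(NO3)2) = 215.8 / 331.22 = 0.65153 mol.
Reaction (1): Pb(NO3)2→NO2 ratio 2:4 ⇒ n(NO2) = 1.3031 mol.
Reaction (2): NO2→HNO3 ratio 3:2 ⇒ n(HNO3) = 0.86871 mol.
Reaction (3): HNO3→NH4NO3 ratio 1:1 ⇒ n(NH4NO3) = 0.86871 mol.
Mass of NH4NO3 = 0.86871 × 80.052 = 69.542 g.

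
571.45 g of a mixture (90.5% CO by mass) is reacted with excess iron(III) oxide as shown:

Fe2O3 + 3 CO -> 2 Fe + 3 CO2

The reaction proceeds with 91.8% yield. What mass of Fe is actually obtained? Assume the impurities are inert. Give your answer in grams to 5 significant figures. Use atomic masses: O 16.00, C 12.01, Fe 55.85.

Pure CO available = 571.45 g × 0.905 = 517.162 g.
M(CO) = 12.01 + 16.00 = 28.01 g/mol.
M(Fe) = 55.85 g/mol.
n(CO) = 517.162 g / 28.01 g/mol = 18.4635 mol.
From the equation the CO:Fe mole ratio is 3:2, so n(Fe) = 18.4635 × 2/3 = 12.3090 mol.
Mass of Fe = 12.3090 mol × 55.85 g/mol = 687.457 g.
Actual mass collected = 687.457 g × 0.918 = 631.086 g.

631.09 g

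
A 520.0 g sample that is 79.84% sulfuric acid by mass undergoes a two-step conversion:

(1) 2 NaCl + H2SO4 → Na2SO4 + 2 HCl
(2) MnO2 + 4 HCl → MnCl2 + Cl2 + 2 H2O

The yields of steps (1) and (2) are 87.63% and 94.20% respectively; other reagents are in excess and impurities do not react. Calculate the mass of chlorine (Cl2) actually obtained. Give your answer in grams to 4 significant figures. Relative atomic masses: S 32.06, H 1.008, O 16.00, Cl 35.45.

Pure H2SO4 = 520.0 × 0.7984 = 415.17 g.
M(H2SO4) = 2(1.008) + 32.06 + 4(16.00) = 98.076 g/mol.
M(Cl2) = 2(35.45) = 70.90 g/mol.
n(H2SO4) = 415.17 / 98.076 = 4.2331 mol.
Step 1 (H2SO4:HCl = 1:2): theoretical n(HCl) = 8.4663 mol; at 87.63% yield, n(HCl) = 7.4190 mol.
Step 2 (HCl:Cl2 = 4:1): theoretical n(Cl2) = 1.8547 mol, so theoretical mass = 1.8547 × 70.90 = 131.50 g.
At 94.20% yield, actual mass of Cl2 = 131.50 × 0.9420 = 123.87 g.

123.9 g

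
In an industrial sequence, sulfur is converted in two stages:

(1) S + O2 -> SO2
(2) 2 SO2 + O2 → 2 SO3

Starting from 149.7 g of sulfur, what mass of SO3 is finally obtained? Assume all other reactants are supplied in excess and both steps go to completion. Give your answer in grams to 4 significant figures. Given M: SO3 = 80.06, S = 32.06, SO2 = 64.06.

373.8 g

n(S) = 149.70 / 32.06 = 4.6694 mol.
Step 1 gives a 1:1 ratio of S to SO2, so n(SO2) = 4.6694 mol.
In step 2 the SO2:SO3 ratio is 2:2, so n(SO3) = 4.6694 mol.
Mass of SO3 = 4.6694 × 80.06 = 373.83 g.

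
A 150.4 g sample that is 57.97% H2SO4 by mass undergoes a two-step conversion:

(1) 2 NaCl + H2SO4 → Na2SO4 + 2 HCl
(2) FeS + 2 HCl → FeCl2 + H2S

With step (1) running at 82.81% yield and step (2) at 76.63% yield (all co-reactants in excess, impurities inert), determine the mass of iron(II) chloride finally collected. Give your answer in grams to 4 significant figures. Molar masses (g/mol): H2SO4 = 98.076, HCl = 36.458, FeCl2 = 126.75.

71.50 g

Pure H2SO4 = 150.4 × 0.5797 = 87.187 g.
n(H2SO4) = 87.187 / 98.076 = 0.88897 mol.
Step 1 (H2SO4:HCl = 1:2): theoretical n(HCl) = 1.7779 mol; at 82.81% yield, n(HCl) = 1.4723 mol.
Step 2 (HCl:FeCl2 = 2:1): theoretical n(FeCl2) = 0.73616 mol, so theoretical mass = 0.73616 × 126.75 = 93.308 g.
At 76.63% yield, actual mass of FeCl2 = 93.308 × 0.7663 = 71.502 g.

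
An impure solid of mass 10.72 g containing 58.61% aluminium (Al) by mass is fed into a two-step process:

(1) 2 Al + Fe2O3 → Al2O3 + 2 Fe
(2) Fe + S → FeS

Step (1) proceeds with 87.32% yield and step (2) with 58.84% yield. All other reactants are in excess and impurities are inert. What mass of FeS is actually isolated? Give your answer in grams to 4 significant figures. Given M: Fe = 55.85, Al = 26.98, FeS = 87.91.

Pure Al = 10.72 × 0.5861 = 6.2830 g.
n(Al) = 6.2830 / 26.98 = 0.23288 mol.
Step 1 (Al:Fe = 2:2): theoretical n(Fe) = 0.23288 mol; at 87.32% yield, n(Fe) = 0.20335 mol.
Step 2 (Fe:FeS = 1:1): theoretical n(FeS) = 0.20335 mol, so theoretical mass = 0.20335 × 87.91 = 17.876 g.
At 58.84% yield, actual mass of FeS = 17.876 × 0.5884 = 10.518 g.

10.52 g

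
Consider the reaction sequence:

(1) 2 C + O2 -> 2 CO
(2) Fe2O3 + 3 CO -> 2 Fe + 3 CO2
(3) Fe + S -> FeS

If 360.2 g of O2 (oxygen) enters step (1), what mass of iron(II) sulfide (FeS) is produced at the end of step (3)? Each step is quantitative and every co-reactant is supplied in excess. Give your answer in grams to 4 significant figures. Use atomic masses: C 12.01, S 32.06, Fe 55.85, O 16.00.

M(O2) = 2(16.00) = 32.00 g/mol.
M(FeS) = 55.85 + 32.06 = 87.91 g/mol.
n(O2) = 360.2 / 32.00 = 11.256 mol.
Reaction (1): O2→CO ratio 1:2 ⇒ n(CO) = 22.512 mol.
Reaction (2): CO→Fe ratio 3:2 ⇒ n(Fe) = 15.008 mol.
Reaction (3): Fe→FeS ratio 1:1 ⇒ n(FeS) = 15.008 mol.
Mass of FeS = 15.008 × 87.91 = 1319.4 g.

1319 g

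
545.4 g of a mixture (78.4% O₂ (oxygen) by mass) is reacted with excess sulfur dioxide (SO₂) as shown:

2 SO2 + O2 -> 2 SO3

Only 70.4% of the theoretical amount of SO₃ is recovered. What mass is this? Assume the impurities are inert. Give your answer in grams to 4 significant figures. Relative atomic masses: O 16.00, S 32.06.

1506 g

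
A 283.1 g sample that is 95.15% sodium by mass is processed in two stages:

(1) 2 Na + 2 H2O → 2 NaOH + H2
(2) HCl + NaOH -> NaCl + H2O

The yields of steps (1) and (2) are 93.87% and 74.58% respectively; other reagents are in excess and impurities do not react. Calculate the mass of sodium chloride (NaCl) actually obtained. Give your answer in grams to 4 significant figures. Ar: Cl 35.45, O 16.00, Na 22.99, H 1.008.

479.4 g

Pure Na = 283.1 × 0.9515 = 269.37 g.
M(Na) = 22.99 g/mol.
M(NaCl) = 22.99 + 35.45 = 58.44 g/mol.
n(Na) = 269.37 / 22.99 = 11.717 mol.
Step 1 (Na:NaOH = 2:2): theoretical n(NaOH) = 11.717 mol; at 93.87% yield, n(NaOH) = 10.999 mol.
Step 2 (NaOH:NaCl = 1:1): theoretical n(NaCl) = 10.999 mol, so theoretical mass = 10.999 × 58.44 = 642.76 g.
At 74.58% yield, actual mass of NaCl = 642.76 × 0.7458 = 479.37 g.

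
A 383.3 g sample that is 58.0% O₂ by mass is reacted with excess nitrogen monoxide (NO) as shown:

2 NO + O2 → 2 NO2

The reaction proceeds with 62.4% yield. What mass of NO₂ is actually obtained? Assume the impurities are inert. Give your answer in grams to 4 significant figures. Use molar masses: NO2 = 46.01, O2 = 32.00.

Pure O2 available = 383.3 g × 0.580 = 222.31 g.
n(O2) = 222.31 g / 32.00 g/mol = 6.9473 mol.
From the equation the O2:NO2 mole ratio is 1:2, so n(NO2) = 6.9473 × 2/1 = 13.895 mol.
Mass of NO2 = 13.895 mol × 46.01 g/mol = 639.29 g.
Actual mass collected = 639.29 g × 0.624 = 398.92 g.

398.9 g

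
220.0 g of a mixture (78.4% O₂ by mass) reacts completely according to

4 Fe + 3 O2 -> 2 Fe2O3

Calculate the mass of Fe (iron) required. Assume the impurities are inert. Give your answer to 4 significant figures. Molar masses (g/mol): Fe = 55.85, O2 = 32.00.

401.4 g

Mass of pure O2 = 220.0 g × 0.784 = 172.48 g.
n(O2) = 172.48 g / 32.00 g/mol = 5.3900 mol.
From the equation the O2:Fe mole ratio is 3:4, so n(Fe) = 5.3900 × 4/3 = 7.1867 mol.
Mass of Fe = 7.1867 mol × 55.85 g/mol = 401.38 g.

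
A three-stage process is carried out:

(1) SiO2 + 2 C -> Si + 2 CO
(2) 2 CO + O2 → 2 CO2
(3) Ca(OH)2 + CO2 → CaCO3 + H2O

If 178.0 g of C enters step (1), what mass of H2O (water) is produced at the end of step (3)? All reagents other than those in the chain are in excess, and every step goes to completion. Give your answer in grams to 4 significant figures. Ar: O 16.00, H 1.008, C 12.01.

267.0 g

M(C) = 12.01 g/mol.
M(H2O) = 2(1.008) + 16.00 = 18.016 g/mol.
n(C) = 178.0 / 12.01 = 14.821 mol.
Reaction (1): C→CO ratio 2:2 ⇒ n(CO) = 14.821 mol.
Reaction (2): CO→CO2 ratio 2:2 ⇒ n(CO2) = 14.821 mol.
Reaction (3): CO2→H2O ratio 1:1 ⇒ n(H2O) = 14.821 mol.
Mass of H2O = 14.821 × 18.016 = 267.01 g.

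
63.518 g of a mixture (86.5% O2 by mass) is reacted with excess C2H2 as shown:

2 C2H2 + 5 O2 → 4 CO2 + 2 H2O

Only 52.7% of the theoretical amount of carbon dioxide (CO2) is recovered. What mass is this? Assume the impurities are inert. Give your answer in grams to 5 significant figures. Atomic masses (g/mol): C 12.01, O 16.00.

Pure O2 available = 63.518 g × 0.865 = 54.9431 g.
M(O2) = 2(16.00) = 32.00 g/mol.
M(CO2) = 12.01 + 2(16.00) = 44.01 g/mol.
n(O2) = 54.9431 g / 32.00 g/mol = 1.71697 mol.
From the equation the O2:CO2 mole ratio is 5:4, so n(CO2) = 1.71697 × 4/5 = 1.37358 mol.
Mass of CO2 = 1.37358 mol × 44.01 g/mol = 60.4511 g.
Actual mass collected = 60.4511 g × 0.527 = 31.8577 g.

31.858 g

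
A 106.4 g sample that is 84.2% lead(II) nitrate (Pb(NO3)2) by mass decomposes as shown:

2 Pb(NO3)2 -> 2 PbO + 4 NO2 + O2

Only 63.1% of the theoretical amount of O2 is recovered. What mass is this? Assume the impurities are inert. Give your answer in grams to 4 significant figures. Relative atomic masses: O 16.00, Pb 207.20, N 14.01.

Pure Pb(NO3)2 available = 106.4 g × 0.842 = 89.589 g.
M(Pb(NO3)2) = 207.20 + 2(14.01) + 6(16.00) = 331.22 g/mol.
M(O2) = 2(16.00) = 32.00 g/mol.
n(Pb(NO3)2) = 89.589 g / 331.22 g/mol = 0.27048 mol.
From the equation the Pb(NO3)2:O2 mole ratio is 2:1, so n(O2) = 0.27048 × 1/2 = 0.13524 mol.
Mass of O2 = 0.13524 mol × 32.00 g/mol = 4.3277 g.
Actual mass collected = 4.3277 g × 0.631 = 2.7308 g.

2.731 g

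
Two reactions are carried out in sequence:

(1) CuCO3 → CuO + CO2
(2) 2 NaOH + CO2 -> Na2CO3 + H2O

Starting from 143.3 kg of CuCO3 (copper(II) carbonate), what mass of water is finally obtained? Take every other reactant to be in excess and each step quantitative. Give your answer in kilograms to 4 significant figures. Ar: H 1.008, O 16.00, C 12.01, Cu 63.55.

M(CuCO3) = 63.55 + 12.01 + 3(16.00) = 123.56 g/mol.
M(H2O) = 2(1.008) + 16.00 = 18.016 g/mol.
143.3 kg = 143300 g.
n(CuCO3) = 143300 / 123.56 = 1159.8 mol.
Step 1 gives a 1:1 ratio of CuCO3 to CO2, so n(CO2) = 1159.8 mol.
In step 2 the CO2:H2O ratio is 1:1, so n(H2O) = 1159.8 mol.
Mass of H2O = 1159.8 × 18.016 = 20894 g = 20.89 kg.

20.89 kg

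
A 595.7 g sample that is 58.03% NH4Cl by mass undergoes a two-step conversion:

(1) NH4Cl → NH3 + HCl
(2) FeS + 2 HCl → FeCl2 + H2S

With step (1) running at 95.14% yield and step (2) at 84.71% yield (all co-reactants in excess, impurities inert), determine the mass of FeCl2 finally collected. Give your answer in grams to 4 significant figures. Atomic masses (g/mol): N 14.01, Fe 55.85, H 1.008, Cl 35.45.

Pure NH4Cl = 595.7 × 0.5803 = 345.68 g.
M(NH4Cl) = 14.01 + 4(1.008) + 35.45 = 53.492 g/mol.
M(FeCl2) = 55.85 + 2(35.45) = 126.75 g/mol.
n(NH4Cl) = 345.68 / 53.492 = 6.4624 mol.
Step 1 (NH4Cl:HCl = 1:1): theoretical n(HCl) = 6.4624 mol; at 95.14% yield, n(HCl) = 6.1483 mol.
Step 2 (HCl:FeCl2 = 2:1): theoretical n(FeCl2) = 3.0741 mol, so theoretical mass = 3.0741 × 126.75 = 389.65 g.
At 84.71% yield, actual mass of FeCl2 = 389.65 × 0.8471 = 330.07 g.

330.1 g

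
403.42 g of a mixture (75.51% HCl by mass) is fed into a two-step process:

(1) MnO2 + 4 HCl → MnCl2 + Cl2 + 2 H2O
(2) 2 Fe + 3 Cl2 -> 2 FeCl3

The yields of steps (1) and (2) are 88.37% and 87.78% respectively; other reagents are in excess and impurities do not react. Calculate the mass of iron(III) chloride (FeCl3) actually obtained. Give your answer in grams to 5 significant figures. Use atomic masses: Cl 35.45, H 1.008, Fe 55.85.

175.21 g

Pure HCl = 403.42 × 0.7551 = 304.622 g.
M(HCl) = 1.008 + 35.45 = 36.458 g/mol.
M(FeCl3) = 55.85 + 3(35.45) = 162.20 g/mol.
n(HCl) = 304.622 / 36.458 = 8.35543 mol.
Step 1 (HCl:Cl2 = 4:1): theoretical n(Cl2) = 2.08886 mol; at 88.37% yield, n(Cl2) = 1.84592 mol.
Step 2 (Cl2:FeCl3 = 3:2): theoretical n(FeCl3) = 1.23062 mol, so theoretical mass = 1.23062 × 162.20 = 199.606 g.
At 87.78% yield, actual mass of FeCl3 = 199.606 × 0.8778 = 175.214 g.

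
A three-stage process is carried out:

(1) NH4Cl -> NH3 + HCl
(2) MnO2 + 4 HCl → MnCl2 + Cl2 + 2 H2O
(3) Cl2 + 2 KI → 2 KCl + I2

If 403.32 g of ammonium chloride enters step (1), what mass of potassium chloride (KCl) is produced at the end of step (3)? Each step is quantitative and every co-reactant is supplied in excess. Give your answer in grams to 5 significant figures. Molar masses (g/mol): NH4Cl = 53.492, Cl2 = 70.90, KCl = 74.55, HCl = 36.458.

n(NH4Cl) = 403.32 / 53.492 = 7.53982 mol.
Reaction (1): NH4Cl→HCl ratio 1:1 ⇒ n(HCl) = 7.53982 mol.
Reaction (2): HCl→Cl2 ratio 4:1 ⇒ n(Cl2) = 1.88495 mol.
Reaction (3): Cl2→KCl ratio 1:2 ⇒ n(KCl) = 3.76991 mol.
Mass of KCl = 3.76991 × 74.55 = 281.047 g.

281.05 g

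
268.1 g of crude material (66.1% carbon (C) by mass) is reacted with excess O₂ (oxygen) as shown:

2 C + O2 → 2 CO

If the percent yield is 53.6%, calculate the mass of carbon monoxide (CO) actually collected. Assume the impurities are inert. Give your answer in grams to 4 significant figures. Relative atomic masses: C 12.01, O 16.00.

221.5 g

Pure C available = 268.1 g × 0.661 = 177.21 g.
M(C) = 12.01 g/mol.
M(CO) = 12.01 + 16.00 = 28.01 g/mol.
n(C) = 177.21 g / 12.01 g/mol = 14.756 mol.
From the equation the C:CO mole ratio is 2:2, so n(CO) = 14.756 × 2/2 = 14.756 mol.
Mass of CO = 14.756 mol × 28.01 g/mol = 413.30 g.
Actual mass collected = 413.30 g × 0.536 = 221.53 g.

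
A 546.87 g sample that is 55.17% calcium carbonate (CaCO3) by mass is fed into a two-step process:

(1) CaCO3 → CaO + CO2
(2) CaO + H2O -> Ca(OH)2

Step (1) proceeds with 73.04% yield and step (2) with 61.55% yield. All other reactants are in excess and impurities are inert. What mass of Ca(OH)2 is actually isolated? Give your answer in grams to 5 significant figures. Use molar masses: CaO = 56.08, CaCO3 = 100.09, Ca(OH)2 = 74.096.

100.41 g

Pure CaCO3 = 546.87 × 0.5517 = 301.708 g.
n(CaCO3) = 301.708 / 100.09 = 3.01437 mol.
Step 1 (CaCO3:CaO = 1:1): theoretical n(CaO) = 3.01437 mol; at 73.04% yield, n(CaO) = 2.20170 mol.
Step 2 (CaO:Ca(OH)2 = 1:1): theoretical n(Ca(OH)2) = 2.20170 mol, so theoretical mass = 2.20170 × 74.096 = 163.137 g.
At 61.55% yield, actual mass of Ca(OH)2 = 163.137 × 0.6155 = 100.411 g.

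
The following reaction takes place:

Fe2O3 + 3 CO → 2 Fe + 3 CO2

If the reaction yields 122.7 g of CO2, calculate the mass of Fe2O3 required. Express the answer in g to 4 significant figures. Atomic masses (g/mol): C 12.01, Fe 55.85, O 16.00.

148.4 g

M(CO2) = 12.01 + 2(16.00) = 44.01 g/mol.
M(Fe2O3) = 2(55.85) + 3(16.00) = 159.70 g/mol.
n(CO2) = 122.70 g / 44.01 g/mol = 2.7880 mol.
From the equation the CO2:Fe2O3 mole ratio is 3:1, so n(Fe2O3) = 2.7880 × 1/3 = 0.92933 mol.
Mass of Fe2O3 = 0.92933 mol × 159.70 g/mol = 148.41 g.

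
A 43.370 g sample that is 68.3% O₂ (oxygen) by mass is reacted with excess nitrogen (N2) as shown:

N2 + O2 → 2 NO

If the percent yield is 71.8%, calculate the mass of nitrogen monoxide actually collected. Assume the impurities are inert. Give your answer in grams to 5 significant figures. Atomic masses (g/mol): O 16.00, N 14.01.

39.892 g

Pure O2 available = 43.370 g × 0.683 = 29.6217 g.
M(O2) = 2(16.00) = 32.00 g/mol.
M(NO) = 14.01 + 16.00 = 30.01 g/mol.
n(O2) = 29.6217 g / 32.00 g/mol = 0.925678 mol.
From the equation the O2:NO mole ratio is 1:2, so n(NO) = 0.925678 × 2/1 = 1.85136 mol.
Mass of NO = 1.85136 mol × 30.01 g/mol = 55.5592 g.
Actual mass collected = 55.5592 g × 0.718 = 39.8915 g.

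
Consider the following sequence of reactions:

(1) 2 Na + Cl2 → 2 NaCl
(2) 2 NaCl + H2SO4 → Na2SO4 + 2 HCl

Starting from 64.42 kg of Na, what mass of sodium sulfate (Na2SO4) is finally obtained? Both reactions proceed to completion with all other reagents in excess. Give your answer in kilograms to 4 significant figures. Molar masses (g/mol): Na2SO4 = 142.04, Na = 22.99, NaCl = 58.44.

64.42 kg = 64420 g.
n(Na) = 64420 / 22.99 = 2802.1 mol.
Step 1 gives a 2:2 ratio of Na to NaCl, so n(NaCl) = 2802.1 mol.
In step 2 the NaCl:Na2SO4 ratio is 2:1, so n(Na2SO4) = 1401.0 mol.
Mass of Na2SO4 = 1401.0 × 142.04 = 199000 g = 199.0 kg.

199.0 kg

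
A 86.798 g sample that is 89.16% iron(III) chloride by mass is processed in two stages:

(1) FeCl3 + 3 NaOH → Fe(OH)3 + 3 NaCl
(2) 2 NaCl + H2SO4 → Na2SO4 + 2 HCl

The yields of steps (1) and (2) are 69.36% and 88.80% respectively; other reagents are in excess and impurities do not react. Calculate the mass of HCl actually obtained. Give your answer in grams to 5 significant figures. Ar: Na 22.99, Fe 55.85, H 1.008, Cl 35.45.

Pure FeCl3 = 86.798 × 0.8916 = 77.3891 g.
M(FeCl3) = 55.85 + 3(35.45) = 162.20 g/mol.
M(HCl) = 1.008 + 35.45 = 36.458 g/mol.
n(FeCl3) = 77.3891 / 162.20 = 0.477121 mol.
Step 1 (FeCl3:NaCl = 1:3): theoretical n(NaCl) = 1.43136 mol; at 69.36% yield, n(NaCl) = 0.992794 mol.
Step 2 (NaCl:HCl = 2:2): theoretical n(HCl) = 0.992794 mol, so theoretical mass = 0.992794 × 36.458 = 36.1953 g.
At 88.80% yield, actual mass of HCl = 36.1953 × 0.8880 = 32.1414 g.

32.141 g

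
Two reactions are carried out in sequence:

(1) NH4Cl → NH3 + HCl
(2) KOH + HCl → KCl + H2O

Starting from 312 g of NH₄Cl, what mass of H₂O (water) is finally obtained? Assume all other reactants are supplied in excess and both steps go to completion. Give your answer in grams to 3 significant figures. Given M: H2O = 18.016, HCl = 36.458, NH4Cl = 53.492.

n(NH4Cl) = 312.0 / 53.492 = 5.833 mol.
Step 1 gives a 1:1 ratio of NH4Cl to HCl, so n(HCl) = 5.833 mol.
In step 2 the HCl:H2O ratio is 1:1, so n(H2O) = 5.833 mol.
Mass of H2O = 5.833 × 18.016 = 105.1 g.

105 g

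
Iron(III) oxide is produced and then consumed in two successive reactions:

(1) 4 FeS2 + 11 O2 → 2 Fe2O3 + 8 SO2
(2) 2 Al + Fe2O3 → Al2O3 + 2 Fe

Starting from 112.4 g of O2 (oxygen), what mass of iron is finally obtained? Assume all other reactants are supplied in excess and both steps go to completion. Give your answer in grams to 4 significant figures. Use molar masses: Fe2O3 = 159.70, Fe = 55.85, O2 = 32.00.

n(O2) = 112.40 / 32.00 = 3.5125 mol.
Step 1 gives a 11:2 ratio of O2 to Fe2O3, so n(Fe2O3) = 0.63864 mol.
In step 2 the Fe2O3:Fe ratio is 1:2, so n(Fe) = 1.2773 mol.
Mass of Fe = 1.2773 × 55.85 = 71.336 g.

71.34 g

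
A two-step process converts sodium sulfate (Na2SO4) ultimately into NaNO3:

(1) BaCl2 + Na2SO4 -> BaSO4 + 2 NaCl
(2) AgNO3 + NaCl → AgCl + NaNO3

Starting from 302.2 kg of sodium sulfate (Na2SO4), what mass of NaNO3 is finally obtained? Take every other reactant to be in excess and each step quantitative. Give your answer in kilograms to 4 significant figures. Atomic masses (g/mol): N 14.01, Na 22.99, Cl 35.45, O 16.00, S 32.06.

M(Na2SO4) = 2(22.99) + 32.06 + 4(16.00) = 142.04 g/mol.
M(NaNO3) = 22.99 + 14.01 + 3(16.00) = 85.00 g/mol.
302.2 kg = 302200 g.
n(Na2SO4) = 302200 / 142.04 = 2127.6 mol.
Step 1 gives a 1:2 ratio of Na2SO4 to NaCl, so n(NaCl) = 4255.1 mol.
In step 2 the NaCl:NaNO3 ratio is 1:1, so n(NaNO3) = 4255.1 mol.
Mass of NaNO3 = 4255.1 × 85.00 = 361690 g = 361.7 kg.

361.7 kg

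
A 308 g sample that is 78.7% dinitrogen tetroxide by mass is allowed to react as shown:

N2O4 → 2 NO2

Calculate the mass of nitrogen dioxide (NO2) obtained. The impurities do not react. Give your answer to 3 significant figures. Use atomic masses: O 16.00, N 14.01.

Mass of pure N2O4 = 308 g × 0.787 = 242.4 g.
M(N2O4) = 2(14.01) + 4(16.00) = 92.02 g/mol.
M(NO2) = 14.01 + 2(16.00) = 46.01 g/mol.
n(N2O4) = 242.4 g / 92.02 g/mol = 2.634 mol.
From the equation the N2O4:NO2 mole ratio is 1:2, so n(NO2) = 2.634 × 2/1 = 5.268 mol.
Mass of NO2 = 5.268 mol × 46.01 g/mol = 242.4 g.

242 g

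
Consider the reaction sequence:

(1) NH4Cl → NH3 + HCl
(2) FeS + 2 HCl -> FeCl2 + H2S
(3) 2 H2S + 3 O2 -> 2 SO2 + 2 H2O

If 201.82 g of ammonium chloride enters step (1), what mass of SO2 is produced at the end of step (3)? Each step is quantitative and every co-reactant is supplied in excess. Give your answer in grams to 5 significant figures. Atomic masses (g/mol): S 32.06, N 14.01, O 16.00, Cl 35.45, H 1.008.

120.85 g

M(NH4Cl) = 14.01 + 4(1.008) + 35.45 = 53.492 g/mol.
M(SO2) = 32.06 + 2(16.00) = 64.06 g/mol.
n(NH4Cl) = 201.82 / 53.492 = 3.77290 mol.
Reaction (1): NH4Cl→HCl ratio 1:1 ⇒ n(HCl) = 3.77290 mol.
Reaction (2): HCl→H2S ratio 2:1 ⇒ n(H2S) = 1.88645 mol.
Reaction (3): H2S→SO2 ratio 2:2 ⇒ n(SO2) = 1.88645 mol.
Mass of SO2 = 1.88645 × 64.06 = 120.846 g.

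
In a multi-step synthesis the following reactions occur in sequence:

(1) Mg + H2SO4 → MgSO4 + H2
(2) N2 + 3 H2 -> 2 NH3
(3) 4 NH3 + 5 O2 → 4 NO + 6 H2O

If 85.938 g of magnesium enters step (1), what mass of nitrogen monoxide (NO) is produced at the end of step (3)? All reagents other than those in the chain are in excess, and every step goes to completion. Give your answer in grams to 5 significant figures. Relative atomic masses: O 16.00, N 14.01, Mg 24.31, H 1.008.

M(Mg) = 24.31 g/mol.
M(NO) = 14.01 + 16.00 = 30.01 g/mol.
n(Mg) = 85.938 / 24.31 = 3.53509 mol.
Reaction (1): Mg→H2 ratio 1:1 ⇒ n(H2) = 3.53509 mol.
Reaction (2): H2→NH3 ratio 3:2 ⇒ n(NH3) = 2.35673 mol.
Reaction (3): NH3→NO ratio 4:4 ⇒ n(NO) = 2.35673 mol.
Mass of NO = 2.35673 × 30.01 = 70.7253 g.

70.725 g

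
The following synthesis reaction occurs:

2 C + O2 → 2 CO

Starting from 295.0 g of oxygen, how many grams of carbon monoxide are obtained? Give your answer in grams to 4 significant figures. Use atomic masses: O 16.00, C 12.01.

516.4 g

M(O2) = 2(16.00) = 32.00 g/mol.
M(CO) = 12.01 + 16.00 = 28.01 g/mol.
n(O2) = 295.00 g / 32.00 g/mol = 9.2188 mol.
From the equation the O2:CO mole ratio is 1:2, so n(CO) = 9.2188 × 2/1 = 18.438 mol.
Mass of CO = 18.438 mol × 28.01 g/mol = 516.43 g.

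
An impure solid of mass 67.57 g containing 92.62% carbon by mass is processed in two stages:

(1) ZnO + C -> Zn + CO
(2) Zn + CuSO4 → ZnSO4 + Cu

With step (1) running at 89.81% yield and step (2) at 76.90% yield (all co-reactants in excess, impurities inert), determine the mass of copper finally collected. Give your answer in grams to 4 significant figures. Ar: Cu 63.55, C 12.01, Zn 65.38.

Pure C = 67.57 × 0.9262 = 62.583 g.
M(C) = 12.01 g/mol.
M(Cu) = 63.55 g/mol.
n(C) = 62.583 / 12.01 = 5.2109 mol.
Step 1 (C:Zn = 1:1): theoretical n(Zn) = 5.2109 mol; at 89.81% yield, n(Zn) = 4.6799 mol.
Step 2 (Zn:Cu = 1:1): theoretical n(Cu) = 4.6799 mol, so theoretical mass = 4.6799 × 63.55 = 297.41 g.
At 76.90% yield, actual mass of Cu = 297.41 × 0.7690 = 228.71 g.

228.7 g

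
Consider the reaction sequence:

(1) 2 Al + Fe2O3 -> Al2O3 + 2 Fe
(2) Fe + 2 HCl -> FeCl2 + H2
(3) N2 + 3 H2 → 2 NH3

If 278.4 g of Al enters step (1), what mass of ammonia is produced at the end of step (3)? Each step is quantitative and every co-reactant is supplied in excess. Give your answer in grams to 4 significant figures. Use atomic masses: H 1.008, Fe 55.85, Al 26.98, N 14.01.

117.2 g

M(Al) = 26.98 g/mol.
M(NH3) = 14.01 + 3(1.008) = 17.034 g/mol.
n(Al) = 278.4 / 26.98 = 10.319 mol.
Reaction (1): Al→Fe ratio 2:2 ⇒ n(Fe) = 10.319 mol.
Reaction (2): Fe→H2 ratio 1:1 ⇒ n(H2) = 10.319 mol.
Reaction (3): H2→NH3 ratio 3:2 ⇒ n(NH3) = 6.8792 mol.
Mass of NH3 = 6.8792 × 17.034 = 117.18 g.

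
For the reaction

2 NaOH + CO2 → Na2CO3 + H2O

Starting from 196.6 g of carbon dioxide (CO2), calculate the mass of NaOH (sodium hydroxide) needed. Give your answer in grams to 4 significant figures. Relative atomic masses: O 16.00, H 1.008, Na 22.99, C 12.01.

357.4 g

M(CO2) = 12.01 + 2(16.00) = 44.01 g/mol.
M(NaOH) = 22.99 + 16.00 + 1.008 = 39.998 g/mol.
n(CO2) = 196.60 g / 44.01 g/mol = 4.4672 mol.
From the equation the CO2:NaOH mole ratio is 1:2, so n(NaOH) = 4.4672 × 2/1 = 8.9343 mol.
Mass of NaOH = 8.9343 mol × 39.998 g/mol = 357.36 g.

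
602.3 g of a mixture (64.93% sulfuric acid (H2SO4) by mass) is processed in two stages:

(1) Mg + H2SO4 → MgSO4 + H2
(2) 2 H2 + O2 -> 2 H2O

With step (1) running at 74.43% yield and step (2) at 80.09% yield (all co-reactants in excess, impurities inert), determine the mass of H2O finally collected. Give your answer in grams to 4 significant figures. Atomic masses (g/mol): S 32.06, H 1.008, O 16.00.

42.82 g

Pure H2SO4 = 602.3 × 0.6493 = 391.07 g.
M(H2SO4) = 2(1.008) + 32.06 + 4(16.00) = 98.076 g/mol.
M(H2O) = 2(1.008) + 16.00 = 18.016 g/mol.
n(H2SO4) = 391.07 / 98.076 = 3.9875 mol.
Step 1 (H2SO4:H2 = 1:1): theoretical n(H2) = 3.9875 mol; at 74.43% yield, n(H2) = 2.9679 mol.
Step 2 (H2:H2O = 2:2): theoretical n(H2O) = 2.9679 mol, so theoretical mass = 2.9679 × 18.016 = 53.469 g.
At 80.09% yield, actual mass of H2O = 53.469 × 0.8009 = 42.823 g.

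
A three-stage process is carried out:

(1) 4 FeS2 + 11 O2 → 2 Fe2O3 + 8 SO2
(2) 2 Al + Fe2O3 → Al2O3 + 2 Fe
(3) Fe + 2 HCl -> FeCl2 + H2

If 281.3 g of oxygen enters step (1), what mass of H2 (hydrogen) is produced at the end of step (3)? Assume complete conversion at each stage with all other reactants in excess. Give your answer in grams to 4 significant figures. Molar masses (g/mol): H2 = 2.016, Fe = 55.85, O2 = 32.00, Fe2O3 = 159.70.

n(O2) = 281.3 / 32.00 = 8.7906 mol.
Reaction (1): O2→Fe2O3 ratio 11:2 ⇒ n(Fe2O3) = 1.5983 mol.
Reaction (2): Fe2O3→Fe ratio 1:2 ⇒ n(Fe) = 3.1966 mol.
Reaction (3): Fe→H2 ratio 1:1 ⇒ n(H2) = 3.1966 mol.
Mass of H2 = 3.1966 × 2.016 = 6.4443 g.

6.444 g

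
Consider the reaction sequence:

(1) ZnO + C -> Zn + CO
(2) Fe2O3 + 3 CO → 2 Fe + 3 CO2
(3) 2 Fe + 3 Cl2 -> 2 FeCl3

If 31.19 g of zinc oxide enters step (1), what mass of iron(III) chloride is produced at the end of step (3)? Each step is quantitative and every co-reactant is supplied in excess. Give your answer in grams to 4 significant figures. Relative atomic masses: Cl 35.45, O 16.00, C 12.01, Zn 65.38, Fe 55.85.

41.44 g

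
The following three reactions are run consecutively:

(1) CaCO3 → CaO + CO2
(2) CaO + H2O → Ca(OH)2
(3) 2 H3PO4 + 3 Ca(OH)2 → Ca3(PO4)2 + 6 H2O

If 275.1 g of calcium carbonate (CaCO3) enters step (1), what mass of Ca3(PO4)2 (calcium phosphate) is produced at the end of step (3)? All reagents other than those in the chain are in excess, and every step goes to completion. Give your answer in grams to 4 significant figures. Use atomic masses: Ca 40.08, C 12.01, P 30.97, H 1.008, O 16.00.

M(CaCO3) = 40.08 + 12.01 + 3(16.00) = 100.09 g/mol.
M(Ca3(PO4)2) = 3(40.08) + 2(30.97) + 8(16.00) = 310.18 g/mol.
n(CaCO3) = 275.1 / 100.09 = 2.7485 mol.
Reaction (1): CaCO3→CaO ratio 1:1 ⇒ n(CaO) = 2.7485 mol.
Reaction (2): CaO→Ca(OH)2 ratio 1:1 ⇒ n(Ca(OH)2) = 2.7485 mol.
Reaction (3): Ca(OH)2→Ca3(PO4)2 ratio 3:1 ⇒ n(Ca3(PO4)2) = 0.91618 mol.
Mass of Ca3(PO4)2 = 0.91618 × 310.18 = 284.18 g.

284.2 g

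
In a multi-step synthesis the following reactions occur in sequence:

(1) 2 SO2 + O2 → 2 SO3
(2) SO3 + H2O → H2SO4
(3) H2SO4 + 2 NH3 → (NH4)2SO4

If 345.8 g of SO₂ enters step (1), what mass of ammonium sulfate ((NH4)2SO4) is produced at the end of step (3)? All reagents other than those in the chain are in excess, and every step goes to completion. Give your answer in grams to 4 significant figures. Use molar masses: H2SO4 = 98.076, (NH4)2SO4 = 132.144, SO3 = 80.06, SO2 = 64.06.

n(SO2) = 345.8 / 64.06 = 5.3981 mol.
Reaction (1): SO2→SO3 ratio 2:2 ⇒ n(SO3) = 5.3981 mol.
Reaction (2): SO3→H2SO4 ratio 1:1 ⇒ n(H2SO4) = 5.3981 mol.
Reaction (3): H2SO4→(NH4)2SO4 ratio 1:1 ⇒ n((NH4)2SO4) = 5.3981 mol.
Mass of (NH4)2SO4 = 5.3981 × 132.144 = 713.32 g.

713.3 g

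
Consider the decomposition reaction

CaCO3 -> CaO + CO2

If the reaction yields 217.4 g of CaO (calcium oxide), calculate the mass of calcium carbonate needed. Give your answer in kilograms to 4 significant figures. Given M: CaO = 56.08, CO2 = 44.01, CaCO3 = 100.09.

0.3880 kg

n(CaO) = 217.40 g / 56.08 g/mol = 3.8766 mol.
From the equation the CaO:CaCO3 mole ratio is 1:1, so n(CaCO3) = 3.8766 × 1/1 = 3.8766 mol.
Mass of CaCO3 = 3.8766 mol × 100.09 g/mol = 388.01 g.
Converting to kg: 388.01 g = 0.3880 kg.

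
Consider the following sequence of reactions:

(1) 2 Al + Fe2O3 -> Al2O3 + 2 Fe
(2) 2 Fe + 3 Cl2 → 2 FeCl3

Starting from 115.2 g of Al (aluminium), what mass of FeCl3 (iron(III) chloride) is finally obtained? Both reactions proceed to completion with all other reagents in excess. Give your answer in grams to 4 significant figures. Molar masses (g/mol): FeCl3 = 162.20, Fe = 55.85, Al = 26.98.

n(Al) = 115.20 / 26.98 = 4.2698 mol.
Step 1 gives a 2:2 ratio of Al to Fe, so n(Fe) = 4.2698 mol.
In step 2 the Fe:FeCl3 ratio is 2:2, so n(FeCl3) = 4.2698 mol.
Mass of FeCl3 = 4.2698 × 162.20 = 692.57 g.

692.6 g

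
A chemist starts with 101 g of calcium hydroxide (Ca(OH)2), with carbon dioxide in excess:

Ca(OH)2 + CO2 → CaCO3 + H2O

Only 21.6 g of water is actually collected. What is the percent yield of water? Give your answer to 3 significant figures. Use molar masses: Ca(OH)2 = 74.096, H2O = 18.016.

n(Ca(OH)2) = 101.0 g / 74.096 g/mol = 1.363 mol.
From the equation the Ca(OH)2:H2O mole ratio is 1:1, so n(H2O) = 1.363 × 1/1 = 1.363 mol.
Mass of H2O = 1.363 mol × 18.016 g/mol = 24.56 g.
This is the theoretical yield. Percent yield = 21.6 g / 24.56 g × 100% = 87.96%.

88.0 %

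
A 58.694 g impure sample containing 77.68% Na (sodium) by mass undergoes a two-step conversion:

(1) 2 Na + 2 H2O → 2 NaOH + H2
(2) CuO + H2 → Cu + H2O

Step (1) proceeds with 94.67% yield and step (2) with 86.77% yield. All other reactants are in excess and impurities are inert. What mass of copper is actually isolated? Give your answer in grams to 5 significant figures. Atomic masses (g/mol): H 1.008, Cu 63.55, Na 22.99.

51.764 g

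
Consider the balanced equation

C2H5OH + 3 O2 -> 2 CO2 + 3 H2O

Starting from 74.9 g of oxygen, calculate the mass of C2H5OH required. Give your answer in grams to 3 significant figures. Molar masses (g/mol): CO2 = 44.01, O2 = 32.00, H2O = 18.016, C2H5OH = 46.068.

n(O2) = 74.90 g / 32.00 g/mol = 2.341 mol.
From the equation the O2:C2H5OH mole ratio is 3:1, so n(C2H5OH) = 2.341 × 1/3 = 0.7802 mol.
Mass of C2H5OH = 0.7802 mol × 46.068 g/mol = 35.94 g.

35.9 g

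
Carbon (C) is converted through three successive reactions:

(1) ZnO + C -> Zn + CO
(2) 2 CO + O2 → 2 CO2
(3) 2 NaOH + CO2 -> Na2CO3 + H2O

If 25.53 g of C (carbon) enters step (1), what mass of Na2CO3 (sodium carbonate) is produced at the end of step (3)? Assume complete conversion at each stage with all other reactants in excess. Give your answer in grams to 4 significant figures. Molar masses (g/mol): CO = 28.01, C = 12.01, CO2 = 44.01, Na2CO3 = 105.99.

225.3 g

n(C) = 25.53 / 12.01 = 2.1257 mol.
Reaction (1): C→CO ratio 1:1 ⇒ n(CO) = 2.1257 mol.
Reaction (2): CO→CO2 ratio 2:2 ⇒ n(CO2) = 2.1257 mol.
Reaction (3): CO2→Na2CO3 ratio 1:1 ⇒ n(Na2CO3) = 2.1257 mol.
Mass of Na2CO3 = 2.1257 × 105.99 = 225.31 g.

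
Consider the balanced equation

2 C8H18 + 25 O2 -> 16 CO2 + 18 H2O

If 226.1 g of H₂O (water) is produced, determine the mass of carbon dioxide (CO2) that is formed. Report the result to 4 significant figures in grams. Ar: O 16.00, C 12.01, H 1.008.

491.0 g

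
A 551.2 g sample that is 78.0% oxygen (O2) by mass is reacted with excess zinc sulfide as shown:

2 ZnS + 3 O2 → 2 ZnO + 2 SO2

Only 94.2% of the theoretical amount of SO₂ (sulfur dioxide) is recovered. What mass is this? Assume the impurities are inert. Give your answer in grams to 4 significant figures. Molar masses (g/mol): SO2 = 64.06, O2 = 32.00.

Pure O2 available = 551.2 g × 0.780 = 429.94 g.
n(O2) = 429.94 g / 32.00 g/mol = 13.436 mol.
From the equation the O2:SO2 mole ratio is 3:2, so n(SO2) = 13.436 × 2/3 = 8.9570 mol.
Mass of SO2 = 8.9570 mol × 64.06 g/mol = 573.79 g.
Actual mass collected = 573.79 g × 0.942 = 540.51 g.

540.5 g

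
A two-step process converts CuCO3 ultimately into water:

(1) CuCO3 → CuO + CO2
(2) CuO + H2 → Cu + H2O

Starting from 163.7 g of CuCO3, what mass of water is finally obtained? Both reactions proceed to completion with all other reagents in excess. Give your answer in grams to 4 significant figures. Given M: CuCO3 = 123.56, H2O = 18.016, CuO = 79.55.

23.87 g

n(CuCO3) = 163.70 / 123.56 = 1.3249 mol.
Step 1 gives a 1:1 ratio of CuCO3 to CuO, so n(CuO) = 1.3249 mol.
In step 2 the CuO:H2O ratio is 1:1, so n(H2O) = 1.3249 mol.
Mass of H2O = 1.3249 × 18.016 = 23.869 g.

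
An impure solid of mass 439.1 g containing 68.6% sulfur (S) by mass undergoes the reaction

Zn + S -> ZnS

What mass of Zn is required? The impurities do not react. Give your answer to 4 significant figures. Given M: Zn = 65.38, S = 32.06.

Mass of pure S = 439.1 g × 0.686 = 301.22 g.
n(S) = 301.22 g / 32.06 g/mol = 9.3956 mol.
From the equation the S:Zn mole ratio is 1:1, so n(Zn) = 9.3956 × 1/1 = 9.3956 mol.
Mass of Zn = 9.3956 mol × 65.38 g/mol = 614.28 g.

614.3 g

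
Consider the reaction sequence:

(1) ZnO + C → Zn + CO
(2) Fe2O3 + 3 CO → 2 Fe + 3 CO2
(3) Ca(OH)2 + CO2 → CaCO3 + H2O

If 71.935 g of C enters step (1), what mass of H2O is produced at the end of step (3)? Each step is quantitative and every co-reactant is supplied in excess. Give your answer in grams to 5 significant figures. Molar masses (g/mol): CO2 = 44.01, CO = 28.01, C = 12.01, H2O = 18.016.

n(C) = 71.935 / 12.01 = 5.98959 mol.
Reaction (1): C→CO ratio 1:1 ⇒ n(CO) = 5.98959 mol.
Reaction (2): CO→CO2 ratio 3:3 ⇒ n(CO2) = 5.98959 mol.
Reaction (3): CO2→H2O ratio 1:1 ⇒ n(H2O) = 5.98959 mol.
Mass of H2O = 5.98959 × 18.016 = 107.908 g.

107.91 g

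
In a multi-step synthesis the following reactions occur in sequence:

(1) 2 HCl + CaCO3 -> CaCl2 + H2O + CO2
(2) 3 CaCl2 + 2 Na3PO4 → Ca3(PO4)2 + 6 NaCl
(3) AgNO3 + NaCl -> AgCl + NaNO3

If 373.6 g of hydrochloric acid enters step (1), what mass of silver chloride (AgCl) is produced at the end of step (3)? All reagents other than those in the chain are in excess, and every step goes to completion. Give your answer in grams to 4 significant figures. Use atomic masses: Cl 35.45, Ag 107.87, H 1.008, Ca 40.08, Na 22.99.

M(HCl) = 1.008 + 35.45 = 36.458 g/mol.
M(AgCl) = 107.87 + 35.45 = 143.32 g/mol.
n(HCl) = 373.6 / 36.458 = 10.247 mol.
Reaction (1): HCl→CaCl2 ratio 2:1 ⇒ n(CaCl2) = 5.1237 mol.
Reaction (2): CaCl2→NaCl ratio 3:6 ⇒ n(NaCl) = 10.247 mol.
Reaction (3): NaCl→AgCl ratio 1:1 ⇒ n(AgCl) = 10.247 mol.
Mass of AgCl = 10.247 × 143.32 = 1468.7 g.

1469 g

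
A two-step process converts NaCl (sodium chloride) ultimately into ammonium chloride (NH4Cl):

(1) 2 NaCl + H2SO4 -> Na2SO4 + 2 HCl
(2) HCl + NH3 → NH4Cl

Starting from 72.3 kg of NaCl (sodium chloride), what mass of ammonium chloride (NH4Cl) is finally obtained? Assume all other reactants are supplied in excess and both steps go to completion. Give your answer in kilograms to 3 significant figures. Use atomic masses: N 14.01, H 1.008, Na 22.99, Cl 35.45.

66.2 kg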